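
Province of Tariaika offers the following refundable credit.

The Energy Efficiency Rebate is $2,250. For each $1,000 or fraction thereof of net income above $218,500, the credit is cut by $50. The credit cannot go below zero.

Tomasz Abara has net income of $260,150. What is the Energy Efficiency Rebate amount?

Energy Efficiency Rebate: income exceeds $218,500 by $41,650, which is 42 full-or-partial $1,000 increments; reduction = 42 × $50 = $2,100, leaving $150.

$150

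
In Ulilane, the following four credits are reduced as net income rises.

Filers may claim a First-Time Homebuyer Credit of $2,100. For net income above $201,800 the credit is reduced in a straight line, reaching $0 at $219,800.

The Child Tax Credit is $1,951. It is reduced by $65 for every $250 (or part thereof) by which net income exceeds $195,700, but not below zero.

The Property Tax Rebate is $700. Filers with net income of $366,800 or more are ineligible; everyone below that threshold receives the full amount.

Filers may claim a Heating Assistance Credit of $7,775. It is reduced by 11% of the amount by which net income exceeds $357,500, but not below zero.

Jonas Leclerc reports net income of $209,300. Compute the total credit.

First-Time Homebuyer Credit: $209,300 is $7,500 into a $18,000 phase-out range, leaving 10,500/18,000 of the credit: $2,100 × 10,500/18,000 = $1,225.
Child Tax Credit: income exceeds $195,700 by $13,600 → 55 increments × $65 = $3,575 ≥ base, so the credit is $0.
Property Tax Rebate: $209,300 is below the $366,800 cutoff, so the full $700 applies.
Heating Assistance Credit: $209,300 is at or below the $357,500 threshold, so the full $7,775 applies.
Total: $1,225 + $0 + $700 + $7,775 = $9,700.

$9,700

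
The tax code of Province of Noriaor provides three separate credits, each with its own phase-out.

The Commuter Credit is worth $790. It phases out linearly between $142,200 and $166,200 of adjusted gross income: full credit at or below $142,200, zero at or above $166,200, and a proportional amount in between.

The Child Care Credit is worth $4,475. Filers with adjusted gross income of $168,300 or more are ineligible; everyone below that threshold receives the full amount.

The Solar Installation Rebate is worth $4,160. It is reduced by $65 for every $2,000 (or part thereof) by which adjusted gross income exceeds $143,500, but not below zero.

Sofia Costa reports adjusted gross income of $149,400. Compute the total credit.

$8,993

Commuter Credit: $149,400 is $7,200 into a $24,000 phase-out range, leaving 16,800/24,000 of the credit: $790 × 16,800/24,000 = $553.
Child Care Credit: $149,400 is below the $168,300 cutoff, so the full $4,475 applies.
Solar Installation Rebate: income exceeds $143,500 by $5,900, which is 3 full-or-partial $2,000 increments; reduction = 3 × $65 = $195, leaving $3,965.
Total: $553 + $4,475 + $3,965 = $8,993.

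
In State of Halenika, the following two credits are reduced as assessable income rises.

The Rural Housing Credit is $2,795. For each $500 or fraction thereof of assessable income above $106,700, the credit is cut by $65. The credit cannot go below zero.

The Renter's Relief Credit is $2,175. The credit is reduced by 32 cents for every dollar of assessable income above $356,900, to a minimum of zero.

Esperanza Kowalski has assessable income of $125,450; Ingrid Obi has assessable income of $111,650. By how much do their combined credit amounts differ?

$1,820

Esperanza ($125,450): Rural Housing Credit: income exceeds $106,700 by $18,750, which is 38 full-or-partial $500 increments; reduction = 38 × $65 = $2,470, leaving $325. Renter's Relief Credit: $125,450 is at or below the $356,900 threshold, so the full $2,175 applies. total $325 + $2,175 = $2,500
Ingrid ($111,650): Rural Housing Credit: income exceeds $106,700 by $4,950, which is 10 full-or-partial $500 increments; reduction = 10 × $65 = $650, leaving $2,145. Renter's Relief Credit: $111,650 is at or below the $356,900 threshold, so the full $2,175 applies. total $2,145 + $2,175 = $4,320
Difference: |$2,500 − $4,320| = $1,820.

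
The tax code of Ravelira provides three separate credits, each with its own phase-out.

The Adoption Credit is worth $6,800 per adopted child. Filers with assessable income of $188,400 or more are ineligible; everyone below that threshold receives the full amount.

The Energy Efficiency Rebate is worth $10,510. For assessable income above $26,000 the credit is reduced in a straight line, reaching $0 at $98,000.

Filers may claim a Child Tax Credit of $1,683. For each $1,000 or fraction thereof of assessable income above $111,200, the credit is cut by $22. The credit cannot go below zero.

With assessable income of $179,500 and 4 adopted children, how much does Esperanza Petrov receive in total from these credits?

Adoption Credit: base = 4 × $6,800 = $27,200. $179,500 is below the $188,400 cutoff, so the full $27,200 applies.
Energy Efficiency Rebate: $179,500 is at or above $98,000, so the credit is $0.
Child Tax Credit: income exceeds $111,200 by $68,300, which is 69 full-or-partial $1,000 increments; reduction = 69 × $22 = $1,518, leaving $165.
Total: $27,200 + $0 + $165 = $27,365.

$27,365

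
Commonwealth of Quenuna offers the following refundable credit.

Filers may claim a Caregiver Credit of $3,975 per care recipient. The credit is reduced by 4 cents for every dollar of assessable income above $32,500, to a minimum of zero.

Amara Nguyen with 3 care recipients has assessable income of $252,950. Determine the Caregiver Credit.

$3,107

Caregiver Credit: base = 3 × $3,975 = $11,925. 4% of the $220,450 excess over $32,500 is $8,818; credit = $11,925 − $8,818 = $3,107.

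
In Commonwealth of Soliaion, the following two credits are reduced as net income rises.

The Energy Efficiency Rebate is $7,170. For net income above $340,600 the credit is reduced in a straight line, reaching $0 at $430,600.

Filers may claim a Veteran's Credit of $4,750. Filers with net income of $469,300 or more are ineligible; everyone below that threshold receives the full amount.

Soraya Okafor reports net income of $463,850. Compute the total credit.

Energy Efficiency Rebate: $463,850 is at or above $430,600, so the credit is $0.
Veteran's Credit: $463,850 is below the $469,300 cutoff, so the full $4,750 applies.
Total: $0 + $4,750 = $4,750.

$4,750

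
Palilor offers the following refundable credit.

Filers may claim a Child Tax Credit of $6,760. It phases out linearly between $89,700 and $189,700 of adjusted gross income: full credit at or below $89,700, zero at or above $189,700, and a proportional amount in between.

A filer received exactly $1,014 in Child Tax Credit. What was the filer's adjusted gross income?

$1,014 is 1,014/6,760 of the full $6,760, so 5,746/6,760 of the $100,000 range has been used: income = $89,700 + $100,000 × 5,746/6,760 = $174,700.

$174,700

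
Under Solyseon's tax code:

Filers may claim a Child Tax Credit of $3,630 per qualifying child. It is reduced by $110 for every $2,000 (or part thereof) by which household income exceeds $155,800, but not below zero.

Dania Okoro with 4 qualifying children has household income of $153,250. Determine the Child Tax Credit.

Child Tax Credit: base = 4 × $3,630 = $14,520. $153,250 is at or below the $155,800 threshold, so the full $14,520 applies.

$14,520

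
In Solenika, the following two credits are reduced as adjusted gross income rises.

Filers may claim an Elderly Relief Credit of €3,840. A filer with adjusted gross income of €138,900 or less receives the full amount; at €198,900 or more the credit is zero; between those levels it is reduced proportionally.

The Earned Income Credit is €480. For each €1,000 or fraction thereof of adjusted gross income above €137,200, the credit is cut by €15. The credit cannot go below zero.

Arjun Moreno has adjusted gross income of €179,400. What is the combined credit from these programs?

€1,248

Elderly Relief Credit: €179,400 is €40,500 into a €60,000 phase-out range, leaving 19,500/60,000 of the credit: €3,840 × 19,500/60,000 = €1,248.
Earned Income Credit: income exceeds €137,200 by €42,200 → 43 increments × €15 = €645 ≥ base, so the credit is €0.
Total: €1,248 + €0 = €1,248.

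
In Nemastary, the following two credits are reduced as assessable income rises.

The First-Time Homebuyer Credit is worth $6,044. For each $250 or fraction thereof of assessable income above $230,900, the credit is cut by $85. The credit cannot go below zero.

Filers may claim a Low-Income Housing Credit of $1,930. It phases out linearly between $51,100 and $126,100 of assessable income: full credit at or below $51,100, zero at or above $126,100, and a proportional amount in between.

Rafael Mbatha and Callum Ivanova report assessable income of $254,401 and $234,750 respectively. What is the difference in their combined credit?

$4,684

Rafael ($254,401): First-Time Homebuyer Credit: income exceeds $230,900 by $23,501 → 95 increments × $85 = $8,075 ≥ base, so the credit is $0. Low-Income Housing Credit: $254,401 is at or above $126,100, so the credit is $0. total $0 + $0 = $0
Callum ($234,750): First-Time Homebuyer Credit: income exceeds $230,900 by $3,850, which is 16 full-or-partial $250 increments; reduction = 16 × $85 = $1,360, leaving $4,684. Low-Income Housing Credit: $234,750 is at or above $126,100, so the credit is $0. total $4,684 + $0 = $4,684
Difference: |$0 − $4,684| = $4,684.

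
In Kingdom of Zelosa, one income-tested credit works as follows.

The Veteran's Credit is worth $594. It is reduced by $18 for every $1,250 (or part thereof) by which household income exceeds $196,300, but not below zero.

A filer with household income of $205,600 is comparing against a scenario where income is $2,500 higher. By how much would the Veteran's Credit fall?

$36

At $205,600 — income exceeds $196,300 by $9,300, which is 8 full-or-partial $1,250 increments; reduction = 8 × $18 = $144, leaving $450.
At $208,100 — income exceeds $196,300 by $11,800, which is 10 full-or-partial $1,250 increments; reduction = 10 × $18 = $180, leaving $414.
Lost: $450 − $414 = $36.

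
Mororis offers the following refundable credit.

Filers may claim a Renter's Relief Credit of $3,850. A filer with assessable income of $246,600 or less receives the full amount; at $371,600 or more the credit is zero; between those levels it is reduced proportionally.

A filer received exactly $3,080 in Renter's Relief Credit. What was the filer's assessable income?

$3,080 is 3,080/3,850 of the full $3,850, so 770/3,850 of the $125,000 range has been used: income = $246,600 + $125,000 × 770/3,850 = $271,600.

$271,600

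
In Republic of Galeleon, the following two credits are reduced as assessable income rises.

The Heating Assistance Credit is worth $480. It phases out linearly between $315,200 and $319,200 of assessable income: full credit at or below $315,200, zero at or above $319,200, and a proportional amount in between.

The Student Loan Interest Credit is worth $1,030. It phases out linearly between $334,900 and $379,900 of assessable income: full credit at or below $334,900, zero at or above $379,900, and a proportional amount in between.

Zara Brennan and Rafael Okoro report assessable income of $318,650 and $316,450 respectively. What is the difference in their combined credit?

$264

Zara ($318,650): Heating Assistance Credit: $318,650 is $3,450 into a $4,000 phase-out range, leaving 550/4,000 of the credit: $480 × 550/4,000 = $66. Student Loan Interest Credit: $318,650 is at or below the $334,900 threshold, so the full $1,030 applies. total $66 + $1,030 = $1,096
Rafael ($316,450): Heating Assistance Credit: $316,450 is $1,250 into a $4,000 phase-out range, leaving 2,750/4,000 of the credit: $480 × 2,750/4,000 = $330. Student Loan Interest Credit: $316,450 is at or below the $334,900 threshold, so the full $1,030 applies. total $330 + $1,030 = $1,360
Difference: |$1,096 − $1,360| = $264.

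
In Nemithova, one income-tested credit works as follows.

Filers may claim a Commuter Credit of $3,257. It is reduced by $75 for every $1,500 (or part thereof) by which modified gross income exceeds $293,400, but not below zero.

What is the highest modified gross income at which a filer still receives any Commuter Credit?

$357,900

After 43 increments the reduction is 43 × $75 = $3,225, leaving $32; one more increment wipes it out. Increment 43 ends at excess 43 × $1,500 = $64,500, so the highest qualifying income is $293,400 + $64,500 = $357,900.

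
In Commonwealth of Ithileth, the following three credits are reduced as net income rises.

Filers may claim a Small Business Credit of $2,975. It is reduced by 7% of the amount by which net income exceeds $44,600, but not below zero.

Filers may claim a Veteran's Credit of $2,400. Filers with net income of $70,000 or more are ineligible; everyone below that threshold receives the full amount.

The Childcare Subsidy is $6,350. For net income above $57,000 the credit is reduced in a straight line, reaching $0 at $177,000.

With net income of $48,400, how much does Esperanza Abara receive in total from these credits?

$11,459

Small Business Credit: 7% of the $3,800 excess over $44,600 is $266; credit = $2,975 − $266 = $2,709.
Veteran's Credit: $48,400 is below the $70,000 cutoff, so the full $2,400 applies.
Childcare Subsidy: $48,400 is at or below the $57,000 threshold, so the full $6,350 applies.
Total: $2,709 + $2,400 + $6,350 = $11,459.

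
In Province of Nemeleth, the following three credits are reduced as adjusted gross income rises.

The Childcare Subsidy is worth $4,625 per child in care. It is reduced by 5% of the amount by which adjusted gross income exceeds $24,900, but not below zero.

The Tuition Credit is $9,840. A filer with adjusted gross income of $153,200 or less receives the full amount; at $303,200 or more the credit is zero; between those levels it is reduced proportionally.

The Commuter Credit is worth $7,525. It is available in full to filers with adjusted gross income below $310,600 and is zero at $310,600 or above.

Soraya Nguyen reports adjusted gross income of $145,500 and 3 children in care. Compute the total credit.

$25,210

Childcare Subsidy: base = 3 × $4,625 = $13,875. 5% of the $120,600 excess over $24,900 is $6,030; credit = $13,875 − $6,030 = $7,845.
Tuition Credit: $145,500 is at or below the $153,200 threshold, so the full $9,840 applies.
Commuter Credit: $145,500 is below the $310,600 cutoff, so the full $7,525 applies.
Total: $7,845 + $9,840 + $7,525 = $25,210.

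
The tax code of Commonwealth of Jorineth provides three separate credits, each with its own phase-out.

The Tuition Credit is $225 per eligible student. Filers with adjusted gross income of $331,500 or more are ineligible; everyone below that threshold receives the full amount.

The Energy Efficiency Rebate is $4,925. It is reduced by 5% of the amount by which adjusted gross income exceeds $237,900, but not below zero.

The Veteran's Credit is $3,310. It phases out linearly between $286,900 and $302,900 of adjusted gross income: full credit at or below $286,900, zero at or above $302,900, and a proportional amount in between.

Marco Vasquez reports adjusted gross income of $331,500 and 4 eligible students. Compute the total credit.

Tuition Credit: base = 4 × $225 = $900. $331,500 meets or exceeds the $331,500 cutoff, so the credit is $0.
Energy Efficiency Rebate: 5% of the $93,600 excess over $237,900 is $4,680; credit = $4,925 − $4,680 = $245.
Veteran's Credit: $331,500 is at or above $302,900, so the credit is $0.
Total: $0 + $245 + $0 = $245.

$245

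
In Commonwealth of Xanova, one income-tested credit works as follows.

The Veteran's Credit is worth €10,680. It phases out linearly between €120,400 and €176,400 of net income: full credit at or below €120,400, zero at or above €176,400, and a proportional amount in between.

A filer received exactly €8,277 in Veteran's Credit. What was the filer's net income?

€133,000

€8,277 is 8,277/10,680 of the full €10,680, so 2,403/10,680 of the €56,000 range has been used: income = €120,400 + €56,000 × 2,403/10,680 = €133,000.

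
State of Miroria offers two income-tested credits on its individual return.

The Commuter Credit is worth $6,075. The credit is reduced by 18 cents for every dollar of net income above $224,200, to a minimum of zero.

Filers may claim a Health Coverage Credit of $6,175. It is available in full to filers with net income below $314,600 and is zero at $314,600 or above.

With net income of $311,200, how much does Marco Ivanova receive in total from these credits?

$6,175

Commuter Credit: 18% of the $87,000 excess over $224,200 is $15,660 ≥ base, so the credit is $0.
Health Coverage Credit: $311,200 is below the $314,600 cutoff, so the full $6,175 applies.
Total: $0 + $6,175 = $6,175.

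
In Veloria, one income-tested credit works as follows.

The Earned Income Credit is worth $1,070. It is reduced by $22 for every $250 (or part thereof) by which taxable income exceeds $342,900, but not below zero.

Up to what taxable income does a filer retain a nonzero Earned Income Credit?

After 48 increments the reduction is 48 × $22 = $1,056, leaving $14; one more increment wipes it out. Increment 48 ends at excess 48 × $250 = $12,000, so the highest qualifying income is $342,900 + $12,000 = $354,900.

$354,900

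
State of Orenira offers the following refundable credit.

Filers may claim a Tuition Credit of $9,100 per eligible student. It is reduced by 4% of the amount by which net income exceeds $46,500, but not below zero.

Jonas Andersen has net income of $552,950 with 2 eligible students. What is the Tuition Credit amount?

Tuition Credit: base = 2 × $9,100 = $18,200. 4% of the $506,450 excess over $46,500 is $20,258 ≥ base, so the credit is $0.

$0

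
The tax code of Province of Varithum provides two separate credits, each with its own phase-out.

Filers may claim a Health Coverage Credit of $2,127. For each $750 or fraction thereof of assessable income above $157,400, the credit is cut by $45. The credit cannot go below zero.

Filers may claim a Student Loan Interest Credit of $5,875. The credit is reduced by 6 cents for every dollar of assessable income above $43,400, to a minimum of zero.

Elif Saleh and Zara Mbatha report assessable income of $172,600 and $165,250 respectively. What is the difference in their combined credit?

Elif ($172,600): Health Coverage Credit: income exceeds $157,400 by $15,200, which is 21 full-or-partial $750 increments; reduction = 21 × $45 = $945, leaving $1,182. Student Loan Interest Credit: 6% of the $129,200 excess over $43,400 is $7,752 ≥ base, so the credit is $0. total $1,182 + $0 = $1,182
Zara ($165,250): Health Coverage Credit: income exceeds $157,400 by $7,850, which is 11 full-or-partial $750 increments; reduction = 11 × $45 = $495, leaving $1,632. Student Loan Interest Credit: 6% of the $121,850 excess over $43,400 is $7,311 ≥ base, so the credit is $0. total $1,632 + $0 = $1,632
Difference: |$1,182 − $1,632| = $450.

$450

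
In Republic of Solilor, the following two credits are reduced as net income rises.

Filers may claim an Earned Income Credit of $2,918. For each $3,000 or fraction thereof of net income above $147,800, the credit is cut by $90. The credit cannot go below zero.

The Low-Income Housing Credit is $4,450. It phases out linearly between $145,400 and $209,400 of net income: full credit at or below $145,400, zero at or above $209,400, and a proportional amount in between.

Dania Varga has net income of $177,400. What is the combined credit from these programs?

Earned Income Credit: income exceeds $147,800 by $29,600, which is 10 full-or-partial $3,000 increments; reduction = 10 × $90 = $900, leaving $2,018.
Low-Income Housing Credit: $177,400 is $32,000 into a $64,000 phase-out range, leaving 32,000/64,000 of the credit: $4,450 × 32,000/64,000 = $2,225.
Total: $2,018 + $2,225 = $4,243.

$4,243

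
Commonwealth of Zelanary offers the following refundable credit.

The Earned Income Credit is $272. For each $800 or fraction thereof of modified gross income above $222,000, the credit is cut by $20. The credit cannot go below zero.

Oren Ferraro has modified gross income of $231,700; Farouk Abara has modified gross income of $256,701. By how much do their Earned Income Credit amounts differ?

$12

Oren ($231,700): Earned Income Credit: income exceeds $222,000 by $9,700, which is 13 full-or-partial $800 increments; reduction = 13 × $20 = $260, leaving $12.
Farouk ($256,701): Earned Income Credit: income exceeds $222,000 by $34,701 → 44 increments × $20 = $880 ≥ base, so the credit is $0.
Difference: |$12 − $0| = $12.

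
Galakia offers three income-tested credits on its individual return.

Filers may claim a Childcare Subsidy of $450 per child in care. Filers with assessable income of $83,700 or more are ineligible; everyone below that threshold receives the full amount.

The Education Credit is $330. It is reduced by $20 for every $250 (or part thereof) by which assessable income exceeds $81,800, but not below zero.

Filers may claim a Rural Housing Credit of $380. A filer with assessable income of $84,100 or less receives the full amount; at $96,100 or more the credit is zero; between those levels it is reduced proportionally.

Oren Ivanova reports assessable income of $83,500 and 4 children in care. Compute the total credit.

$2,370

Childcare Subsidy: base = 4 × $450 = $1,800. $83,500 is below the $83,700 cutoff, so the full $1,800 applies.
Education Credit: income exceeds $81,800 by $1,700, which is 7 full-or-partial $250 increments; reduction = 7 × $20 = $140, leaving $190.
Rural Housing Credit: $83,500 is at or below the $84,100 threshold, so the full $380 applies.
Total: $1,800 + $190 + $380 = $2,370.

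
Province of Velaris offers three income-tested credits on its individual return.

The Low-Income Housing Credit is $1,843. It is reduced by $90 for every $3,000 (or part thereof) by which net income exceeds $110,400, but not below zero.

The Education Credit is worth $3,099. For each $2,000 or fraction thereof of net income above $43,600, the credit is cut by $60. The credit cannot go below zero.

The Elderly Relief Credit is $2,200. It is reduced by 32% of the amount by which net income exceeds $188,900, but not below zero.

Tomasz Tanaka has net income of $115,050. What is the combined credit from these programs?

$4,802

Low-Income Housing Credit: income exceeds $110,400 by $4,650, which is 2 full-or-partial $3,000 increments; reduction = 2 × $90 = $180, leaving $1,663.
Education Credit: income exceeds $43,600 by $71,450, which is 36 full-or-partial $2,000 increments; reduction = 36 × $60 = $2,160, leaving $939.
Elderly Relief Credit: $115,050 is at or below the $188,900 threshold, so the full $2,200 applies.
Total: $1,663 + $939 + $2,200 = $4,802.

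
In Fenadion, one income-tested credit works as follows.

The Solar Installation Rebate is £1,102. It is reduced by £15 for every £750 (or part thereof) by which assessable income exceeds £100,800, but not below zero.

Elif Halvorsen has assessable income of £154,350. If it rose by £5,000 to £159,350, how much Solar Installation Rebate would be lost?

At £154,350 — income exceeds £100,800 by £53,550, which is 72 full-or-partial £750 increments; reduction = 72 × £15 = £1,080, leaving £22.
At £159,350 — income exceeds £100,800 by £58,550 → 79 increments × £15 = £1,185 ≥ base, so the credit is £0.
Lost: £22 − £0 = £22.

£22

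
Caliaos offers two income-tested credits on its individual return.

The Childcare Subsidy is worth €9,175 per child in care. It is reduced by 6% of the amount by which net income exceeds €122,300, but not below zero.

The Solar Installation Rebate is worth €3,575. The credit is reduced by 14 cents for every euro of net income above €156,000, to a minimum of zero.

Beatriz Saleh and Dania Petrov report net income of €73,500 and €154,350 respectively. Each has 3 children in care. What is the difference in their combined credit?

Beatriz (€73,500): Childcare Subsidy: base = 3 × €9,175 = €27,525. €73,500 is at or below the €122,300 threshold, so the full €27,525 applies. Solar Installation Rebate: €73,500 is at or below the €156,000 threshold, so the full €3,575 applies. total €27,525 + €3,575 = €31,100
Dania (€154,350): Childcare Subsidy: base = 3 × €9,175 = €27,525. 6% of the €32,050 excess over €122,300 is €1,923; credit = €27,525 − €1,923 = €25,602. Solar Installation Rebate: €154,350 is at or below the €156,000 threshold, so the full €3,575 applies. total €25,602 + €3,575 = €29,177
Difference: |€31,100 − €29,177| = €1,923.

€1,923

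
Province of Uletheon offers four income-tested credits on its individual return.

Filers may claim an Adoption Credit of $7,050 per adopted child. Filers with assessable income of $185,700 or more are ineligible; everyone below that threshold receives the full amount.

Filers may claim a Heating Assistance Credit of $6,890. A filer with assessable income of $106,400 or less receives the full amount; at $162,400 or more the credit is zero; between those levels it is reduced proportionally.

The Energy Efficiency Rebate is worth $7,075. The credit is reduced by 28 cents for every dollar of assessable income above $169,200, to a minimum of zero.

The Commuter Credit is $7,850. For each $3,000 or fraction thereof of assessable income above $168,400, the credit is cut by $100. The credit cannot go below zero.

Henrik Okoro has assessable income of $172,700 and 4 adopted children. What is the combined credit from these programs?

$41,945

Adoption Credit: base = 4 × $7,050 = $28,200. $172,700 is below the $185,700 cutoff, so the full $28,200 applies.
Heating Assistance Credit: $172,700 is at or above $162,400, so the credit is $0.
Energy Efficiency Rebate: 28% of the $3,500 excess over $169,200 is $980; credit = $7,075 − $980 = $6,095.
Commuter Credit: income exceeds $168,400 by $4,300, which is 2 full-or-partial $3,000 increments; reduction = 2 × $100 = $200, leaving $7,650.
Total: $28,200 + $0 + $6,095 + $7,650 = $41,945.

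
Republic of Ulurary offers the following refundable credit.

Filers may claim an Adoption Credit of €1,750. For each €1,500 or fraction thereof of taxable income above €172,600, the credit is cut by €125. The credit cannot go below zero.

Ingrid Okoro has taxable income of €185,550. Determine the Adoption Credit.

Adoption Credit: income exceeds €172,600 by €12,950, which is 9 full-or-partial €1,500 increments; reduction = 9 × €125 = €1,125, leaving €625.

€625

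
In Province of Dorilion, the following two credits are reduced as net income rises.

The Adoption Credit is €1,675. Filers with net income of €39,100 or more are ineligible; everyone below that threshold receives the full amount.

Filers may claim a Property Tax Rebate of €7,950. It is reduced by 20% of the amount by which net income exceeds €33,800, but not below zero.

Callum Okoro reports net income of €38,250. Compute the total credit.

€8,735

Adoption Credit: €38,250 is below the €39,100 cutoff, so the full €1,675 applies.
Property Tax Rebate: 20% of the €4,450 excess over €33,800 is €890; credit = €7,950 − €890 = €7,060.
Total: €1,675 + €7,060 = €8,735.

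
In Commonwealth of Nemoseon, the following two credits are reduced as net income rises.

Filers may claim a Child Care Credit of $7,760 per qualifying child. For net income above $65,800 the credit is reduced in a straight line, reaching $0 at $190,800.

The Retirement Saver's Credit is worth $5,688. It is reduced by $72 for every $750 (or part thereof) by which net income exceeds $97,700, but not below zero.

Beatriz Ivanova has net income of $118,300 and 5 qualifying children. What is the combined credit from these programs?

Child Care Credit: base = 5 × $7,760 = $38,800. $118,300 is $52,500 into a $125,000 phase-out range, leaving 72,500/125,000 of the credit: $38,800 × 72,500/125,000 = $22,504.
Retirement Saver's Credit: income exceeds $97,700 by $20,600, which is 28 full-or-partial $750 increments; reduction = 28 × $72 = $2,016, leaving $3,672.
Total: $22,504 + $3,672 = $26,176.

$26,176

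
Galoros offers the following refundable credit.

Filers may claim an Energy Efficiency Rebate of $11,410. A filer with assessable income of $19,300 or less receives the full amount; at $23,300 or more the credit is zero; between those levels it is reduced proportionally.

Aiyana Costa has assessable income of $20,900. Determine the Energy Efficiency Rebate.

Energy Efficiency Rebate: $20,900 is $1,600 into a $4,000 phase-out range, leaving 2,400/4,000 of the credit: $11,410 × 2,400/4,000 = $6,846.

$6,846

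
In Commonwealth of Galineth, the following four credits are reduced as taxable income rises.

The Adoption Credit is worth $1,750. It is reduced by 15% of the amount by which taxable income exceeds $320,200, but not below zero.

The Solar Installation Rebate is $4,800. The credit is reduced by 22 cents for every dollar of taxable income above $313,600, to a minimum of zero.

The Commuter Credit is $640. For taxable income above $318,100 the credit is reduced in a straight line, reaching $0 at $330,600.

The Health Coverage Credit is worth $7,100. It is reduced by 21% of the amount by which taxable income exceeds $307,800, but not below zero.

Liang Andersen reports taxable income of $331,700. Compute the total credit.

$2,924

Adoption Credit: 15% of the $11,500 excess over $320,200 is $1,725; credit = $1,750 − $1,725 = $25.
Solar Installation Rebate: 22% of the $18,100 excess over $313,600 is $3,982; credit = $4,800 − $3,982 = $818.
Commuter Credit: $331,700 is at or above $330,600, so the credit is $0.
Health Coverage Credit: 21% of the $23,900 excess over $307,800 is $5,019; credit = $7,100 − $5,019 = $2,081.
Total: $25 + $818 + $0 + $2,081 = $2,924.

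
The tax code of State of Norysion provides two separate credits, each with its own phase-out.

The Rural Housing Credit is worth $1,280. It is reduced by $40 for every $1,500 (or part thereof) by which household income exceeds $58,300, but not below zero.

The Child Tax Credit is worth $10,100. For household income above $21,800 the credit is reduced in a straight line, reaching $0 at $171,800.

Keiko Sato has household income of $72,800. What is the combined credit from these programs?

Rural Housing Credit: income exceeds $58,300 by $14,500, which is 10 full-or-partial $1,500 increments; reduction = 10 × $40 = $400, leaving $880.
Child Tax Credit: $72,800 is $51,000 into a $150,000 phase-out range, leaving 99,000/150,000 of the credit: $10,100 × 99,000/150,000 = $6,666.
Total: $880 + $6,666 = $7,546.

$7,546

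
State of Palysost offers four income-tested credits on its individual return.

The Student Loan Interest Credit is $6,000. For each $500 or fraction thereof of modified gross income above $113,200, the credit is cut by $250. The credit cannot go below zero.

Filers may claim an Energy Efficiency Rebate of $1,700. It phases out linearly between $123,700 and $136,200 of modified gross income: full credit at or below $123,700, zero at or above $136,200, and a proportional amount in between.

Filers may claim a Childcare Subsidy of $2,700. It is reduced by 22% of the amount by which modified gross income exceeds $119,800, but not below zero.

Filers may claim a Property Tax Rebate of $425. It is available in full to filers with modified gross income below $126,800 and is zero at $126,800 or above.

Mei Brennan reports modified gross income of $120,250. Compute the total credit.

$6,976

Student Loan Interest Credit: income exceeds $113,200 by $7,050, which is 15 full-or-partial $500 increments; reduction = 15 × $250 = $3,750, leaving $2,250.
Energy Efficiency Rebate: $120,250 is at or below the $123,700 threshold, so the full $1,700 applies.
Childcare Subsidy: 22% of the $450 excess over $119,800 is $99; credit = $2,700 − $99 = $2,601.
Property Tax Rebate: $120,250 is below the $126,800 cutoff, so the full $425 applies.
Total: $2,250 + $1,700 + $2,601 + $425 = $6,976.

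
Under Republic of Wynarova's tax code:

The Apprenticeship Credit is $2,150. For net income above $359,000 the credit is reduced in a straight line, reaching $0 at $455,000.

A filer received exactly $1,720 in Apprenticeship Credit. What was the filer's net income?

$378,200

$1,720 is 1,720/2,150 of the full $2,150, so 430/2,150 of the $96,000 range has been used: income = $359,000 + $96,000 × 430/2,150 = $378,200.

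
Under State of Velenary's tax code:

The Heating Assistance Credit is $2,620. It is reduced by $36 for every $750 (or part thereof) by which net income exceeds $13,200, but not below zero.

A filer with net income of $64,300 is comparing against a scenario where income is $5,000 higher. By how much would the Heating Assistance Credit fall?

$136

At $64,300 — income exceeds $13,200 by $51,100, which is 69 full-or-partial $750 increments; reduction = 69 × $36 = $2,484, leaving $136.
At $69,300 — income exceeds $13,200 by $56,100 → 75 increments × $36 = $2,700 ≥ base, so the credit is $0.
Lost: $136 − $0 = $136.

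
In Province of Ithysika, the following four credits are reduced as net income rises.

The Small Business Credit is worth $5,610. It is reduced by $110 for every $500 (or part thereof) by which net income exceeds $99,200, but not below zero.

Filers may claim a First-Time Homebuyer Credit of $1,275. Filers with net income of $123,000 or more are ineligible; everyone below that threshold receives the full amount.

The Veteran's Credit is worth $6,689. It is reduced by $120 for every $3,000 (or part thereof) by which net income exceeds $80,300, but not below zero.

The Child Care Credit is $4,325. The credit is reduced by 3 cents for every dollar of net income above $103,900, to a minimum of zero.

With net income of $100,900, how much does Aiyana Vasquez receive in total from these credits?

$16,619

Small Business Credit: income exceeds $99,200 by $1,700, which is 4 full-or-partial $500 increments; reduction = 4 × $110 = $440, leaving $5,170.
First-Time Homebuyer Credit: $100,900 is below the $123,000 cutoff, so the full $1,275 applies.
Veteran's Credit: income exceeds $80,300 by $20,600, which is 7 full-or-partial $3,000 increments; reduction = 7 × $120 = $840, leaving $5,849.
Child Care Credit: $100,900 is at or below the $103,900 threshold, so the full $4,325 applies.
Total: $5,170 + $1,275 + $5,849 + $4,325 = $16,619.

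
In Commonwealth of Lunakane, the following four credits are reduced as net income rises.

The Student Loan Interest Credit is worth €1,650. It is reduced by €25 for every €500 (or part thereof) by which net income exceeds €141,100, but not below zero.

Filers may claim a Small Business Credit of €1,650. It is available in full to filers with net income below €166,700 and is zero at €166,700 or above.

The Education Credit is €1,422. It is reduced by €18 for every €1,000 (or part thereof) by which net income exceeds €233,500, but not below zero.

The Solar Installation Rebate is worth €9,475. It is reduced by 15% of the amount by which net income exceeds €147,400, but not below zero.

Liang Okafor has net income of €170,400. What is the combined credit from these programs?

€7,622

Student Loan Interest Credit: income exceeds €141,100 by €29,300, which is 59 full-or-partial €500 increments; reduction = 59 × €25 = €1,475, leaving €175.
Small Business Credit: €170,400 meets or exceeds the €166,700 cutoff, so the credit is €0.
Education Credit: €170,400 is at or below the €233,500 threshold, so the full €1,422 applies.
Solar Installation Rebate: 15% of the €23,000 excess over €147,400 is €3,450; credit = €9,475 − €3,450 = €6,025.
Total: €175 + €0 + €1,422 + €6,025 = €7,622.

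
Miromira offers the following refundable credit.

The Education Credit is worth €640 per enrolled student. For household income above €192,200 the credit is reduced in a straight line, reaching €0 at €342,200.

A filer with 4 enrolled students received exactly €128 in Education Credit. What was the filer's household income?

€334,700

Full credit = 4 × €640 = €2,560.
€128 is 128/2,560 of the full €2,560, so 2,432/2,560 of the €150,000 range has been used: income = €192,200 + €150,000 × 2,432/2,560 = €334,700.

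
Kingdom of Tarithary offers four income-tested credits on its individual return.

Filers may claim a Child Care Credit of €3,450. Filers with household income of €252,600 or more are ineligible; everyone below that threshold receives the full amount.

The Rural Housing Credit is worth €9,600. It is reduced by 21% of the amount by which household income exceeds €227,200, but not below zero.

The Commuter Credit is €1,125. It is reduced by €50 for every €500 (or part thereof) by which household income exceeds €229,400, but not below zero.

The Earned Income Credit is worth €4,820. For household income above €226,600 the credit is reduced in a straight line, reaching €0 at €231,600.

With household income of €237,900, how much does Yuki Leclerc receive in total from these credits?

Child Care Credit: €237,900 is below the €252,600 cutoff, so the full €3,450 applies.
Rural Housing Credit: 21% of the €10,700 excess over €227,200 is €2,247; credit = €9,600 − €2,247 = €7,353.
Commuter Credit: income exceeds €229,400 by €8,500, which is 17 full-or-partial €500 increments; reduction = 17 × €50 = €850, leaving €275.
Earned Income Credit: €237,900 is at or above €231,600, so the credit is €0.
Total: €3,450 + €7,353 + €275 + €0 = €11,078.

€11,078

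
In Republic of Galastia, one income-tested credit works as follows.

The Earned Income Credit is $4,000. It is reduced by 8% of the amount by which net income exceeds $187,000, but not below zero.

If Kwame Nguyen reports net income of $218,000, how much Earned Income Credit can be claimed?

$1,520

Earned Income Credit: 8% of the $31,000 excess over $187,000 is $2,480; credit = $4,000 − $2,480 = $1,520.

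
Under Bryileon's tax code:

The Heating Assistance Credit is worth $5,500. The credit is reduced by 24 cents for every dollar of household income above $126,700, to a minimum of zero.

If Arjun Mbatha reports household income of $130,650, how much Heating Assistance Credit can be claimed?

Heating Assistance Credit: 24% of the $3,950 excess over $126,700 is $948; credit = $5,500 − $948 = $4,552.

$4,552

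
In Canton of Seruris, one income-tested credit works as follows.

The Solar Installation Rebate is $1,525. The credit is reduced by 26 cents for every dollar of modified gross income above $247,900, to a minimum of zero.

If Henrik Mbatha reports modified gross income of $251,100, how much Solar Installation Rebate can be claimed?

$693

Solar Installation Rebate: 26% of the $3,200 excess over $247,900 is $832; credit = $1,525 − $832 = $693.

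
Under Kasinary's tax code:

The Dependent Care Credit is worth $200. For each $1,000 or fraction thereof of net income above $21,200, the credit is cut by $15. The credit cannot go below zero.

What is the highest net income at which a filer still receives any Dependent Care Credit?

After 13 increments the reduction is 13 × $15 = $195, leaving $5; one more increment wipes it out. Increment 13 ends at excess 13 × $1,000 = $13,000, so the highest qualifying income is $21,200 + $13,000 = $34,200.

$34,200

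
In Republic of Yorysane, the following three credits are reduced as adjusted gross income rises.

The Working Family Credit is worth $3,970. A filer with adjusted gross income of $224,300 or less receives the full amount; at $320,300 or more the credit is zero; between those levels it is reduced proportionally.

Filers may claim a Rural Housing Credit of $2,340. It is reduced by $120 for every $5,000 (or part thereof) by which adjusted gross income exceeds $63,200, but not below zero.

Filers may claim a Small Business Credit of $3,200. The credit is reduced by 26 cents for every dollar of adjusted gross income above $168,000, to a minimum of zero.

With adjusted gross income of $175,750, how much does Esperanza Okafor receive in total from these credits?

$5,155

Working Family Credit: $175,750 is at or below the $224,300 threshold, so the full $3,970 applies.
Rural Housing Credit: income exceeds $63,200 by $112,550 → 23 increments × $120 = $2,760 ≥ base, so the credit is $0.
Small Business Credit: 26% of the $7,750 excess over $168,000 is $2,015; credit = $3,200 − $2,015 = $1,185.
Total: $3,970 + $0 + $1,185 = $5,155.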